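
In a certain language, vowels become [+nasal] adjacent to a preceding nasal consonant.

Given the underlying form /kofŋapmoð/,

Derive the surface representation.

[kofŋãpmõð]

/a/ after nasal /ŋ/ → [ã]
/o/ after nasal /m/ → [õ]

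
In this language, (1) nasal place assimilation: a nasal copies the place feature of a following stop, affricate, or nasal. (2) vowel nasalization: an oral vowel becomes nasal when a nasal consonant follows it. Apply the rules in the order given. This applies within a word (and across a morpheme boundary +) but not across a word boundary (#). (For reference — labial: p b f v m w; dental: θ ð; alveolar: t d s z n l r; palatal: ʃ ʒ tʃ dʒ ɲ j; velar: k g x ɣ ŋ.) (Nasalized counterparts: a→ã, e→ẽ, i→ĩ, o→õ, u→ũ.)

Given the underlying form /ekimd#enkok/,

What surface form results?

Rule 1: /m/ before /d/ (alveolar) → [n]
Rule 1: /n/ before /k/ (velar) → [ŋ]
After rule 1: ekind#eŋkok
Rule 2: /i/ before nasal /n/ → [ĩ]
Rule 2: /e/ before nasal /ŋ/ → [ẽ]

[ekĩnd#ẽŋkok]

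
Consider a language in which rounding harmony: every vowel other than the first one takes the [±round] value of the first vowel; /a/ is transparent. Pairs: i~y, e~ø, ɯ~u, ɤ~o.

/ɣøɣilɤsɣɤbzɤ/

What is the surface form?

[ɣøɣylosɣobzo]

/i/ harmonizes with /ø/ ([+round]) → [y]
/ɤ/ harmonizes with /ø/ ([+round]) → [o]
/ɤ/ harmonizes with /ø/ ([+round]) → [o]
/ɤ/ harmonizes with /ø/ ([+round]) → [o]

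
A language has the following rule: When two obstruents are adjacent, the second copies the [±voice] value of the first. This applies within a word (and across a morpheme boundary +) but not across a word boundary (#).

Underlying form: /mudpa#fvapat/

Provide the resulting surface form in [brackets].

/p/ after /d/ (voiced) → [b]
/v/ after /f/ (voiceless) → [f]

[mudba#ffapat]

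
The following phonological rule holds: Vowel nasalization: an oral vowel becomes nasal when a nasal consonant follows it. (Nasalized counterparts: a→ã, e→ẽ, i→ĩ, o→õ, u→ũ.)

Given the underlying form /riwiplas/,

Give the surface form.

[riwiplas]

no segment meets the rule's conditions; no change.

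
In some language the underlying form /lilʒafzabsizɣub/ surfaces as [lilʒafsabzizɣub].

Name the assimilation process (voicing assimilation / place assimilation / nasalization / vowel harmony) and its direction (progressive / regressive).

voicing assimilation, progressive

/z/→[s] /s/→[z].
Each target copies a feature from the preceding segment, so the direction is progressive.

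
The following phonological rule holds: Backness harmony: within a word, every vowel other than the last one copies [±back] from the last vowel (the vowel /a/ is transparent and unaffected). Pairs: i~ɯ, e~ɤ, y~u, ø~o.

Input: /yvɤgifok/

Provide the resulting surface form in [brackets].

[uvɤgɯfok]

/y/ harmonizes with /o/ ([+back]) → [u]
/i/ harmonizes with /o/ ([+back]) → [ɯ]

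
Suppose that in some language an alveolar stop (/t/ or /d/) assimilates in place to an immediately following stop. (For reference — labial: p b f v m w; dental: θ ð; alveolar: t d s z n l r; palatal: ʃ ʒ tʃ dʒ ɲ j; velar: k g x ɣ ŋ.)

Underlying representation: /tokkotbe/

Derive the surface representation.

/t/ before /b/ (labial) → [p]

[tokkopbe]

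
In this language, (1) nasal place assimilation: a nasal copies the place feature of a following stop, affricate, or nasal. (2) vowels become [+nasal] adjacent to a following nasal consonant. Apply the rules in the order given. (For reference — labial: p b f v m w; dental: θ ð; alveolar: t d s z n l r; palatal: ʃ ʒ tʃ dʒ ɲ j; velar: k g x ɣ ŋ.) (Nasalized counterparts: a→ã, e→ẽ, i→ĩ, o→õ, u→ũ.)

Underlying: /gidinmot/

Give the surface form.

Rule 1: /n/ before /m/ (labial) → [m]
After rule 1: gidimmot
Rule 2: /i/ before nasal /m/ → [ĩ]

[gidĩmmot]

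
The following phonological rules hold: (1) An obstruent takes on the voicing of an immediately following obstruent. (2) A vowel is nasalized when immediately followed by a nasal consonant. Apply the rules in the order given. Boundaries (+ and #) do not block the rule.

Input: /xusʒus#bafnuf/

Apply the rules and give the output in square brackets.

[xuzʒuz#bafnuf]

Rule 1: /s/ before /ʒ/ (voiced) → [z]
Rule 1: /s/ before /b/ (voiced) → [z]
After rule 1: xuzʒuz#bafnuf
Rule 2: no segment meets the rule's conditions; no change.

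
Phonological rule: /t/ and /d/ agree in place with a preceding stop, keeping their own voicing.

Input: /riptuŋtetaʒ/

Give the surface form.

/t/ after /p/ (labial) → [p]

[rippuŋtetaʒ]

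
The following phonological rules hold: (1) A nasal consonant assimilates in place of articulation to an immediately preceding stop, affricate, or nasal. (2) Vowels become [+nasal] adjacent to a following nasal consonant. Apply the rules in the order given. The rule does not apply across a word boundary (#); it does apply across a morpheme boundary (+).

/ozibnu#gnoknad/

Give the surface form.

Rule 1: /n/ after /b/ (labial) → [m]
Rule 1: /n/ after /g/ (velar) → [ŋ]
Rule 1: /n/ after /k/ (velar) → [ŋ]
After rule 1: ozibmu#gŋokŋad
Rule 2: no segment meets the rule's conditions; no change.

[ozibmu#gŋokŋad]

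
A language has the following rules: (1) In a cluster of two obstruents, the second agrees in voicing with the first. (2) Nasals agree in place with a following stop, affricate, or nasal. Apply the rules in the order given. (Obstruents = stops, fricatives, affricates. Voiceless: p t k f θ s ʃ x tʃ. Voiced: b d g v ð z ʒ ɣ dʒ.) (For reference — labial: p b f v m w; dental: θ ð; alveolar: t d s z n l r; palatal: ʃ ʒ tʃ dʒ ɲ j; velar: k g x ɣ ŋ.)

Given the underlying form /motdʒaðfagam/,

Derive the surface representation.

[mottʃaðvagam]

Rule 1: /dʒ/ after /t/ (voiceless) → [tʃ]
Rule 1: /f/ after /ð/ (voiced) → [v]
After rule 1: mottʃaðvagam
Rule 2: no segment meets the rule's conditions; no change.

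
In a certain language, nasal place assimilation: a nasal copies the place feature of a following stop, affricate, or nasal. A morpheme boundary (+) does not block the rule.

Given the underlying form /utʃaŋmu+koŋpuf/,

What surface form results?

[utʃammu+kompuf]

/ŋ/ before /m/ (labial) → [m]
/ŋ/ before /p/ (labial) → [m]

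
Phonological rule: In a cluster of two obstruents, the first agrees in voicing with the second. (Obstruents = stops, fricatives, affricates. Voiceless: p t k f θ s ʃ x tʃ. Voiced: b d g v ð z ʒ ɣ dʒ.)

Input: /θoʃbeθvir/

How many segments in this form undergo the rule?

/ʃ/ before /b/ (voiced) → [ʒ]
/θ/ before /v/ (voiced) → [ð]
2 segments change.

2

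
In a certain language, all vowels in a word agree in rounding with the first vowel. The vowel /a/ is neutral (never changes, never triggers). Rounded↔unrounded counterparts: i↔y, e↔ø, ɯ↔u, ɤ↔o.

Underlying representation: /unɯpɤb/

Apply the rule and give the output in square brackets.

/ɯ/ harmonizes with /u/ ([+round]) → [u]
/ɤ/ harmonizes with /u/ ([+round]) → [o]

[unupob]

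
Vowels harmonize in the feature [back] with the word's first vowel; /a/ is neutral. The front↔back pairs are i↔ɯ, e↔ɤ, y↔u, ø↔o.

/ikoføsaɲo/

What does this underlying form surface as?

[ikøføsaɲø]

/o/ harmonizes with /i/ ([-back]) → [ø]
/o/ harmonizes with /i/ ([-back]) → [ø]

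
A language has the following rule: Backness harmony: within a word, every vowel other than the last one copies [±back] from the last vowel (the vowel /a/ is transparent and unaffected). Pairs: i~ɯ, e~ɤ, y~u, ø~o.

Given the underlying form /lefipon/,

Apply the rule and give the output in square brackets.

[lɤfɯpon]

/e/ harmonizes with /o/ ([+back]) → [ɤ]
/i/ harmonizes with /o/ ([+back]) → [ɯ]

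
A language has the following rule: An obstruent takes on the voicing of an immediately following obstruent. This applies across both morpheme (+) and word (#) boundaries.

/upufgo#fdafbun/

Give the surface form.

/f/ before /g/ (voiced) → [v]
/f/ before /d/ (voiced) → [v]
/f/ before /b/ (voiced) → [v]

[upuvgo#vdavbun]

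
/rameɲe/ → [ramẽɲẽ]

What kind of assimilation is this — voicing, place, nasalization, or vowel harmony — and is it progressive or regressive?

/e/→[ẽ] /e/→[ẽ].
Each target copies a feature from the preceding segment, so the direction is progressive.

nasalization, progressive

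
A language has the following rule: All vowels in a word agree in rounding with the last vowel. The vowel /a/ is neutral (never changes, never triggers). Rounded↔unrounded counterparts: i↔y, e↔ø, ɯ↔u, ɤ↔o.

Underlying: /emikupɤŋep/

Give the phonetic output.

/u/ harmonizes with /e/ ([-round]) → [ɯ]

[emikɯpɤŋep]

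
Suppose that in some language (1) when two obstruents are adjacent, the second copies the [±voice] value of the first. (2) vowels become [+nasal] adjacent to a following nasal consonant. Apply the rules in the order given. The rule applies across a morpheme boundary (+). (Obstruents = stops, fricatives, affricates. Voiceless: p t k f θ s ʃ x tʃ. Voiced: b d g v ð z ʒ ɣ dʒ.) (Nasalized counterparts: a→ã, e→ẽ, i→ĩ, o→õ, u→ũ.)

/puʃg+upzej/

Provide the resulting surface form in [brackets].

Rule 1: /g/ after /ʃ/ (voiceless) → [k]
Rule 1: /z/ after /p/ (voiceless) → [s]
After rule 1: puʃk+upsej
Rule 2: no segment meets the rule's conditions; no change.

[puʃk+upsej]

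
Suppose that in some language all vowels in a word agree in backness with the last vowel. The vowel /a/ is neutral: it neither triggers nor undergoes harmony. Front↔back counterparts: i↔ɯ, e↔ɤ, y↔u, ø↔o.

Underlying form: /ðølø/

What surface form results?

no segment meets the rule's conditions; no change.

[ðølø]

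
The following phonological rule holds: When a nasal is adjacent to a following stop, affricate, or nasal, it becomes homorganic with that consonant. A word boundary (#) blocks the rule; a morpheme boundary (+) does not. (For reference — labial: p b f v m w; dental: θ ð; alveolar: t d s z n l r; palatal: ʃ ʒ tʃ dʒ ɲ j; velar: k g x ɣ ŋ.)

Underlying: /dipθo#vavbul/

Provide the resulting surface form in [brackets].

[dipθo#vavbul]

no segment meets the rule's conditions; no change.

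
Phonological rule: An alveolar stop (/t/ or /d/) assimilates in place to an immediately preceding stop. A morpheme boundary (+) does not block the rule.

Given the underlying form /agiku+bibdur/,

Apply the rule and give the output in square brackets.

/d/ after /b/ (labial) → [b]

[agiku+bibbur]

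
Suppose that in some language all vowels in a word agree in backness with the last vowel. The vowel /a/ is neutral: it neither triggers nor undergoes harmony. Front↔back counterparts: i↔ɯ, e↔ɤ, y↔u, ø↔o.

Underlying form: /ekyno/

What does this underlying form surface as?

[ɤkuno]

/e/ harmonizes with /o/ ([+back]) → [ɤ]
/y/ harmonizes with /o/ ([+back]) → [u]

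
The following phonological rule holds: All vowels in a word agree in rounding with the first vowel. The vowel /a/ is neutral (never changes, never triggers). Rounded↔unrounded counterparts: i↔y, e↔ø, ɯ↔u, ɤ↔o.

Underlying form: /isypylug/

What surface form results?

/y/ harmonizes with /i/ ([-round]) → [i]
/y/ harmonizes with /i/ ([-round]) → [i]
/u/ harmonizes with /i/ ([-round]) → [ɯ]

[isipilɯg]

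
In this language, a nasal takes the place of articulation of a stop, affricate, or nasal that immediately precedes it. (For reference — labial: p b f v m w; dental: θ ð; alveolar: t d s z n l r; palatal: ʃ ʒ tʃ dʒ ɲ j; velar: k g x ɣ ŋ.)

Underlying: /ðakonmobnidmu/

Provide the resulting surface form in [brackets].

[ðakonnobmidnu]

/m/ after /n/ (alveolar) → [n]
/n/ after /b/ (labial) → [m]
/m/ after /d/ (alveolar) → [n]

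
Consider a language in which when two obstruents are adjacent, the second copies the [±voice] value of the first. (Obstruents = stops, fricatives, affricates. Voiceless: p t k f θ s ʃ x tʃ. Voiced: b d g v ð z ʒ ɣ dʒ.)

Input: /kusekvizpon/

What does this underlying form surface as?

/v/ after /k/ (voiceless) → [f]
/p/ after /z/ (voiced) → [b]

[kusekfizbon]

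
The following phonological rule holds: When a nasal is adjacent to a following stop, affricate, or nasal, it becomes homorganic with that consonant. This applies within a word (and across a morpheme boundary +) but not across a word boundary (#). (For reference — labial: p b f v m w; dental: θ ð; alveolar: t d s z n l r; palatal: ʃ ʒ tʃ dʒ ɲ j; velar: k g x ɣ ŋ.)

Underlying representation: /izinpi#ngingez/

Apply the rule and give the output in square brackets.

[izimpi#ŋgiŋgez]

/n/ before /p/ (labial) → [m]
/n/ before /g/ (velar) → [ŋ]
/n/ before /g/ (velar) → [ŋ]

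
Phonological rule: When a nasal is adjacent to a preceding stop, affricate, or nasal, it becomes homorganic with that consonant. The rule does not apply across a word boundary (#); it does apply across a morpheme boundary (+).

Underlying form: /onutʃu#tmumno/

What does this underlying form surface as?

[onutʃu#tnummo]

/m/ after /t/ (alveolar) → [n]
/n/ after /m/ (labial) → [m]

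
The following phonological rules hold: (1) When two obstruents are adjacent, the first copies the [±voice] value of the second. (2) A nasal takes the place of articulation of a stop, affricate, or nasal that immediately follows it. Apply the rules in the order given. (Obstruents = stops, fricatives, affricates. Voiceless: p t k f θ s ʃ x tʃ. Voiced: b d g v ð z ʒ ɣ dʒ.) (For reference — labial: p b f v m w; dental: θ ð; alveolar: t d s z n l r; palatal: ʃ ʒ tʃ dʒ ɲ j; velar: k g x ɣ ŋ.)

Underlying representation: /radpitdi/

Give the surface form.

Rule 1: /d/ before /p/ (voiceless) → [t]
Rule 1: /t/ before /d/ (voiced) → [d]
After rule 1: ratpiddi
Rule 2: no segment meets the rule's conditions; no change.

[ratpiddi]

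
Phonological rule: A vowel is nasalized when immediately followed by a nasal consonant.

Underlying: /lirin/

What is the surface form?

[lirĩn]

/i/ before nasal /n/ → [ĩ]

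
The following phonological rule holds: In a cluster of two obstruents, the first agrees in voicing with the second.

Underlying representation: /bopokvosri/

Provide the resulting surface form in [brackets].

[bopogvosri]

/k/ before /v/ (voiced) → [g]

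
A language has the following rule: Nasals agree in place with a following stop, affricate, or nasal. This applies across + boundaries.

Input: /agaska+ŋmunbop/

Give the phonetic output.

/ŋ/ before /m/ (labial) → [m]
/n/ before /b/ (labial) → [m]

[agaska+mmumbop]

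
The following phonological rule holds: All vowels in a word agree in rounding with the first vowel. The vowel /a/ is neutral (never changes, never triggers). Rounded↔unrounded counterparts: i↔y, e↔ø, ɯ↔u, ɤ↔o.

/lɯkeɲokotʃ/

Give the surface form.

[lɯkeɲɤkɤtʃ]

/o/ harmonizes with /ɯ/ ([-round]) → [ɤ]
/o/ harmonizes with /ɯ/ ([-round]) → [ɤ]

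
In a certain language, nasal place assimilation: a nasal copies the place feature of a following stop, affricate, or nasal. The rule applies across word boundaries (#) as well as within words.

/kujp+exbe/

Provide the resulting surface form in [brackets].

[kujp+exbe]

no segment meets the rule's conditions; no change.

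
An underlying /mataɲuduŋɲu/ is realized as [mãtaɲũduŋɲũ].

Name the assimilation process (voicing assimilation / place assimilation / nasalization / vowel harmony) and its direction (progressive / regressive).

nasalization, progressive

/a/→[ã] /u/→[ũ] /u/→[ũ].
Each target copies a feature from the preceding segment, so the direction is progressive.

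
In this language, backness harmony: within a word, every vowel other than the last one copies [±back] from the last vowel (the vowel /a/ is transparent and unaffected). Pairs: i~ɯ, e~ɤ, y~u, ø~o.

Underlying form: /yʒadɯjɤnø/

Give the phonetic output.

[yʒadijenø]

/ɯ/ harmonizes with /ø/ ([-back]) → [i]
/ɤ/ harmonizes with /ø/ ([-back]) → [e]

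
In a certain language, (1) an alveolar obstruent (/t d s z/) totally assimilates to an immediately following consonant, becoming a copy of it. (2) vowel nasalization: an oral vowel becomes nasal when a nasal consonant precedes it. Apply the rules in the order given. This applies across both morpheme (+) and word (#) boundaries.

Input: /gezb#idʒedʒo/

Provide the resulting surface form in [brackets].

[gebb#idʒedʒo]

Rule 1: /z/ before /b/ → [b] (total assimilation)
After rule 1: gebb#idʒedʒo
Rule 2: no segment meets the rule's conditions; no change.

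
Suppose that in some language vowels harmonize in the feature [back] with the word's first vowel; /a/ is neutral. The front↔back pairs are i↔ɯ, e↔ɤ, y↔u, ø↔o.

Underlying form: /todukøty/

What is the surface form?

/ø/ harmonizes with /o/ ([+back]) → [o]
/y/ harmonizes with /o/ ([+back]) → [u]

[todukotu]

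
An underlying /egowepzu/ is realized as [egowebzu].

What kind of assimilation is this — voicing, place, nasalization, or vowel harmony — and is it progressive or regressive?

/p/→[b].
Each target copies a feature from the following segment, so the direction is regressive.

voicing assimilation, regressive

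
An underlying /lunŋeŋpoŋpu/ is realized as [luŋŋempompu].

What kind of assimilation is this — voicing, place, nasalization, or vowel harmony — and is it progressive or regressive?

/n/→[ŋ] /ŋ/→[m] /ŋ/→[m].
Each target copies a feature from the following segment, so the direction is regressive.

place assimilation, regressive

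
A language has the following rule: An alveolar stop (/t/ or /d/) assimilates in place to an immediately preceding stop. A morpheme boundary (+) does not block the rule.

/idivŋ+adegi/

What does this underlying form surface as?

no segment meets the rule's conditions; no change.

[idivŋ+adegi]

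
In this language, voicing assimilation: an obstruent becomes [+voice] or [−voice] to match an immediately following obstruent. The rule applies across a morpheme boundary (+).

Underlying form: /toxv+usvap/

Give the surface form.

/x/ before /v/ (voiced) → [ɣ]
/s/ before /v/ (voiced) → [z]

[toɣv+uzvap]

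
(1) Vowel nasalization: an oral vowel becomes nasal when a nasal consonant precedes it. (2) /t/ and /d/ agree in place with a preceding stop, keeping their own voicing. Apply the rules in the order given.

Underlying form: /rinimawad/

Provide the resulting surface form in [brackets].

Rule 1: /i/ after nasal /n/ → [ĩ]
Rule 1: /a/ after nasal /m/ → [ã]
After rule 1: rinĩmãwad
Rule 2: no segment meets the rule's conditions; no change.

[rinĩmãwad]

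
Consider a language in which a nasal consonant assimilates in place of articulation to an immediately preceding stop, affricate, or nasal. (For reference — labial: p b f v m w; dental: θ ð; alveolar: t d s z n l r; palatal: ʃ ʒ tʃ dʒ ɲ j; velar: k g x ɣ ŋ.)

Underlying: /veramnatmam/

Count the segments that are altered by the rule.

/n/ after /m/ (labial) → [m]
/m/ after /t/ (alveolar) → [n]
2 segments change.

2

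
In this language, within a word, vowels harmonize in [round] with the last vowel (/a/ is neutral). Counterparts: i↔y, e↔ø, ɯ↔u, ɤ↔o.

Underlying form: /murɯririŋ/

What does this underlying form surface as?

/u/ harmonizes with /i/ ([-round]) → [ɯ]

[mɯrɯririŋ]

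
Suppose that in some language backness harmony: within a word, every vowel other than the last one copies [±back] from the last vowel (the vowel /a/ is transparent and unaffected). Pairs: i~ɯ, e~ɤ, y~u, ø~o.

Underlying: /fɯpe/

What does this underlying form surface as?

/ɯ/ harmonizes with /e/ ([-back]) → [i]

[fipe]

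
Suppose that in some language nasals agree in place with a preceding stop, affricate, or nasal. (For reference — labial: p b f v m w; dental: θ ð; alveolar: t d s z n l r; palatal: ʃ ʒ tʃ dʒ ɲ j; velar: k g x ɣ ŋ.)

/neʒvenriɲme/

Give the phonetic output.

[neʒvenriɲɲe]

/m/ after /ɲ/ (palatal) → [ɲ]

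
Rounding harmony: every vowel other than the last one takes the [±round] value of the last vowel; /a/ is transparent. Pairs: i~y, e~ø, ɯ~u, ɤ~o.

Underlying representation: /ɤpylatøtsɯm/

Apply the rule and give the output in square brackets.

[ɤpilatetsɯm]

/y/ harmonizes with /ɯ/ ([-round]) → [i]
/ø/ harmonizes with /ɯ/ ([-round]) → [e]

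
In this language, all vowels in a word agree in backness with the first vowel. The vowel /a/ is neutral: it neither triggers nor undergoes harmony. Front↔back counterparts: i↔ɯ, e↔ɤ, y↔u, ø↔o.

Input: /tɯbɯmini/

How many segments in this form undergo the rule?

/i/ harmonizes with /ɯ/ ([+back]) → [ɯ]
/i/ harmonizes with /ɯ/ ([+back]) → [ɯ]
2 segments change.

2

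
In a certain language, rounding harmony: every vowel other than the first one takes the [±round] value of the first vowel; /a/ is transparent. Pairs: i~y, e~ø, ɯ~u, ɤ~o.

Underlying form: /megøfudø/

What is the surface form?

[megefɯde]

/ø/ harmonizes with /e/ ([-round]) → [e]
/u/ harmonizes with /e/ ([-round]) → [ɯ]
/ø/ harmonizes with /e/ ([-round]) → [e]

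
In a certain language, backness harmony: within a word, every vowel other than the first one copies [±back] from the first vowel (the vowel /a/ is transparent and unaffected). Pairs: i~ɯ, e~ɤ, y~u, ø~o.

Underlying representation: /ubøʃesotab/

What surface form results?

/ø/ harmonizes with /u/ ([+back]) → [o]
/e/ harmonizes with /u/ ([+back]) → [ɤ]

[uboʃɤsotab]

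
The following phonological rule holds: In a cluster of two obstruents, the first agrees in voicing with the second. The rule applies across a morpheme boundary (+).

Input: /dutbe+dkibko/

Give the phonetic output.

[dudbe+tkipko]

/t/ before /b/ (voiced) → [d]
/d/ before /k/ (voiceless) → [t]
/b/ before /k/ (voiceless) → [p]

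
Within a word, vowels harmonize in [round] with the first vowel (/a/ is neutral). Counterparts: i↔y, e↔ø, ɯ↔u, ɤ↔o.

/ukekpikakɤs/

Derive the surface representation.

[ukøkpykakos]

/e/ harmonizes with /u/ ([+round]) → [ø]
/i/ harmonizes with /u/ ([+round]) → [y]
/ɤ/ harmonizes with /u/ ([+round]) → [o]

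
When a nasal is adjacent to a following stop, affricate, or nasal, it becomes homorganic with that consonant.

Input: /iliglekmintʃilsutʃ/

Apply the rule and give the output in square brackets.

[iliglekmiɲtʃilsutʃ]

/n/ before /tʃ/ (palatal) → [ɲ]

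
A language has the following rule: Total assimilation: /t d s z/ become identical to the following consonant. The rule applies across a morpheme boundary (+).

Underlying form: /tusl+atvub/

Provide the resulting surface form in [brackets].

/s/ before /l/ → [l] (total assimilation)
/t/ before /v/ → [v] (total assimilation)

[tull+avvub]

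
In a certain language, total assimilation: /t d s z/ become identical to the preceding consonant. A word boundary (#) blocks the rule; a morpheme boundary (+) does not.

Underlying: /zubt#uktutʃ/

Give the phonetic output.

/t/ after /b/ → [b] (total assimilation)
/t/ after /k/ → [k] (total assimilation)

[zubb#ukkutʃ]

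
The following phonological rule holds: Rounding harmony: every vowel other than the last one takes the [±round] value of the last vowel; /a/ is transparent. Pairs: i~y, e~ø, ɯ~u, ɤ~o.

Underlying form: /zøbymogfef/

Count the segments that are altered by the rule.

/ø/ harmonizes with /e/ ([-round]) → [e]
/y/ harmonizes with /e/ ([-round]) → [i]
/o/ harmonizes with /e/ ([-round]) → [ɤ]
3 segments change.

3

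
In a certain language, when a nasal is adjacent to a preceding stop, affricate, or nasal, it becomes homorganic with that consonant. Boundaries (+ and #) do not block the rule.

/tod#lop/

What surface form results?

[tod#lop]

no segment meets the rule's conditions; no change.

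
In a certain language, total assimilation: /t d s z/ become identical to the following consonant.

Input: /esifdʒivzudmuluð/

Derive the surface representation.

[esifdʒivzummuluð]

/d/ before /m/ → [m] (total assimilation)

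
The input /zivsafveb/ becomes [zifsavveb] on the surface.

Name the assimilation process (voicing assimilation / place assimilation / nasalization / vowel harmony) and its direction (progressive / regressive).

voicing assimilation, regressive

/v/→[f] /f/→[v].
Each target copies a feature from the following segment, so the direction is regressive.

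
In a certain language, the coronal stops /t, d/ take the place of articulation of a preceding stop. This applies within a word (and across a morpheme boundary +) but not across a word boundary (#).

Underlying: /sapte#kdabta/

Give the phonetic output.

/t/ after /p/ (labial) → [p]
/d/ after /k/ (velar) → [g]
/t/ after /b/ (labial) → [p]

[sappe#kgabpa]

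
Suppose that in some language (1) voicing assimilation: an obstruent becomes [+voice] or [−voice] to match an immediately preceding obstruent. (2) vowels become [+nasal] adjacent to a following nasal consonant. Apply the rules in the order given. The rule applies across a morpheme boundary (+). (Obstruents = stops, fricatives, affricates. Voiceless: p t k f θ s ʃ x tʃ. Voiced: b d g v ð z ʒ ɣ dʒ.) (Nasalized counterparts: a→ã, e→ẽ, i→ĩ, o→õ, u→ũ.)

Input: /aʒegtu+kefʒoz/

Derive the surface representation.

Rule 1: /t/ after /g/ (voiced) → [d]
Rule 1: /ʒ/ after /f/ (voiceless) → [ʃ]
After rule 1: aʒegdu+kefʃoz
Rule 2: no segment meets the rule's conditions; no change.

[aʒegdu+kefʃoz]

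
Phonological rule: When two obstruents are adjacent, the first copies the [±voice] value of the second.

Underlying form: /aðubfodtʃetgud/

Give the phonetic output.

/b/ before /f/ (voiceless) → [p]
/d/ before /tʃ/ (voiceless) → [t]
/t/ before /g/ (voiced) → [d]

[aðupfottʃedgud]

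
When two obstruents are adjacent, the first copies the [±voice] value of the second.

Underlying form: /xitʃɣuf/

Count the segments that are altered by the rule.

1

/tʃ/ before /ɣ/ (voiced) → [dʒ]
1 segment changes.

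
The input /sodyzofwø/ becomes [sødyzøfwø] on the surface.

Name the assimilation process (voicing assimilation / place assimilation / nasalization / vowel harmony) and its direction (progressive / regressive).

/o/→[ø] /o/→[ø].
Vowels agree with the last vowel, so the harmony is regressive.

vowel harmony, regressive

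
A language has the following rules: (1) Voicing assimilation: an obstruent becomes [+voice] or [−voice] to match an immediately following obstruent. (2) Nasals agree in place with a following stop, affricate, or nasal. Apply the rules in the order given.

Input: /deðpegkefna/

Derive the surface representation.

Rule 1: /ð/ before /p/ (voiceless) → [θ]
Rule 1: /g/ before /k/ (voiceless) → [k]
After rule 1: deθpekkefna
Rule 2: no segment meets the rule's conditions; no change.

[deθpekkefna]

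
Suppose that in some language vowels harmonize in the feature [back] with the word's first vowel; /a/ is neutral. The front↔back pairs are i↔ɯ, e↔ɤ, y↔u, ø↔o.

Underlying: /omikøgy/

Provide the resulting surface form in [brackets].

[omɯkogu]

/i/ harmonizes with /o/ ([+back]) → [ɯ]
/ø/ harmonizes with /o/ ([+back]) → [o]
/y/ harmonizes with /o/ ([+back]) → [u]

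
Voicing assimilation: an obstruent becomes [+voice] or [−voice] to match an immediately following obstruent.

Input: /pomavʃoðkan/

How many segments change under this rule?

2

/v/ before /ʃ/ (voiceless) → [f]
/ð/ before /k/ (voiceless) → [θ]
2 segments change.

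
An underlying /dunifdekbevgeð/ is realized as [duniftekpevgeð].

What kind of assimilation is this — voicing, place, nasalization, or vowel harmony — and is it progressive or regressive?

/d/→[t] /b/→[p].
Each target copies a feature from the preceding segment, so the direction is progressive.

voicing assimilation, progressive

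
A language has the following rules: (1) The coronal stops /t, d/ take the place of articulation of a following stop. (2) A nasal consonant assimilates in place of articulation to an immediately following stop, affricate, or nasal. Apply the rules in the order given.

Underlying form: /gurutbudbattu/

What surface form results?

[gurupbubbattu]

Rule 1: /t/ before /b/ (labial) → [p]
Rule 1: /d/ before /b/ (labial) → [b]
After rule 1: gurupbubbattu
Rule 2: no segment meets the rule's conditions; no change.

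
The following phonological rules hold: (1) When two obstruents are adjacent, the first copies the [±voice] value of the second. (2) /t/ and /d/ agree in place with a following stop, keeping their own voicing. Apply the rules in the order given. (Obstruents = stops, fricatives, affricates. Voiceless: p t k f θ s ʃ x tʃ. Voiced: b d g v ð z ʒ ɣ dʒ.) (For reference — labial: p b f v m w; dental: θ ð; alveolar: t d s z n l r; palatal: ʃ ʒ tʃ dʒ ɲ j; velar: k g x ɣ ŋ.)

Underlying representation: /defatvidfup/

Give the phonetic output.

[defadvitfup]

Rule 1: /t/ before /v/ (voiced) → [d]
Rule 1: /d/ before /f/ (voiceless) → [t]
After rule 1: defadvitfup
Rule 2: no segment meets the rule's conditions; no change.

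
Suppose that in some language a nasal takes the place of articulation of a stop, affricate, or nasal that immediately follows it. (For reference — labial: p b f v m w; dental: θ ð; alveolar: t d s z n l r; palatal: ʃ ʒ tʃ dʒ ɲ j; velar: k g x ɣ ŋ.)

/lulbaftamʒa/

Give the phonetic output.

no segment meets the rule's conditions; no change.

[lulbaftamʒa]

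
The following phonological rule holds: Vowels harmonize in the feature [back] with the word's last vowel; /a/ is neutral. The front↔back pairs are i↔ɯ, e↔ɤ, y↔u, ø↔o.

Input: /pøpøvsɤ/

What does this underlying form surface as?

/ø/ harmonizes with /ɤ/ ([+back]) → [o]
/ø/ harmonizes with /ɤ/ ([+back]) → [o]

[popovsɤ]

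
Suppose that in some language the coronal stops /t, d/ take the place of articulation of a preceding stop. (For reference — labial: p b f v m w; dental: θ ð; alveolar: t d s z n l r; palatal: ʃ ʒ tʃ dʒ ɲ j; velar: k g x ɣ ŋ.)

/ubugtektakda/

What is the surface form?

/t/ after /g/ (velar) → [k]
/t/ after /k/ (velar) → [k]
/d/ after /k/ (velar) → [g]

[ubugkekkakga]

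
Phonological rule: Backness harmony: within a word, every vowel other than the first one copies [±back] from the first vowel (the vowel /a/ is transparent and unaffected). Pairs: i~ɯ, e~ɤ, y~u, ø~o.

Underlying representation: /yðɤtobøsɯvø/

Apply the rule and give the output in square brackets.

[yðetøbøsivø]

/ɤ/ harmonizes with /y/ ([-back]) → [e]
/o/ harmonizes with /y/ ([-back]) → [ø]
/ɯ/ harmonizes with /y/ ([-back]) → [i]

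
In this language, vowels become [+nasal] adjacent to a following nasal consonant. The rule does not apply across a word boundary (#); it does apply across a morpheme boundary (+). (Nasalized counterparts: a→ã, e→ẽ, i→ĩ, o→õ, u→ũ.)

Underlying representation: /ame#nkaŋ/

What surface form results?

[ãme#nkãŋ]

/a/ before nasal /m/ → [ã]
/a/ before nasal /ŋ/ → [ã]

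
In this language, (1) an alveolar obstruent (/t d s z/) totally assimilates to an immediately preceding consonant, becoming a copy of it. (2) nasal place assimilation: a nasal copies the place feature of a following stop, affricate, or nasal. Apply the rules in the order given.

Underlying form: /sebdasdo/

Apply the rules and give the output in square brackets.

Rule 1: /d/ after /b/ → [b] (total assimilation)
Rule 1: /d/ after /s/ → [s] (total assimilation)
After rule 1: sebbasso
Rule 2: no segment meets the rule's conditions; no change.

[sebbasso]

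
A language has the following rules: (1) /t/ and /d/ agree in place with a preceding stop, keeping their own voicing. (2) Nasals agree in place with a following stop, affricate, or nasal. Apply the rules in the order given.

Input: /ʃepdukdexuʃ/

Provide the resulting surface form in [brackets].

Rule 1: /d/ after /p/ (labial) → [b]
Rule 1: /d/ after /k/ (velar) → [g]
After rule 1: ʃepbukgexuʃ
Rule 2: no segment meets the rule's conditions; no change.

[ʃepbukgexuʃ]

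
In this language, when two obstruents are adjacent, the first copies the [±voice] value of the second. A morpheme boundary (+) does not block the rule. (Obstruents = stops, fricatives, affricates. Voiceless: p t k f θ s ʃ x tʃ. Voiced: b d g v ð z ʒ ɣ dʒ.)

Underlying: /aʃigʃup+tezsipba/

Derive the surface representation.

[aʃikʃup+tessibba]

/g/ before /ʃ/ (voiceless) → [k]
/z/ before /s/ (voiceless) → [s]
/p/ before /b/ (voiced) → [b]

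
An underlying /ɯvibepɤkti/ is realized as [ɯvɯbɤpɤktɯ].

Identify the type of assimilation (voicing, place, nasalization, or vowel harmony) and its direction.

vowel harmony, progressive

/i/→[ɯ] /e/→[ɤ] /i/→[ɯ].
Vowels agree with the first vowel, so the harmony is progressive.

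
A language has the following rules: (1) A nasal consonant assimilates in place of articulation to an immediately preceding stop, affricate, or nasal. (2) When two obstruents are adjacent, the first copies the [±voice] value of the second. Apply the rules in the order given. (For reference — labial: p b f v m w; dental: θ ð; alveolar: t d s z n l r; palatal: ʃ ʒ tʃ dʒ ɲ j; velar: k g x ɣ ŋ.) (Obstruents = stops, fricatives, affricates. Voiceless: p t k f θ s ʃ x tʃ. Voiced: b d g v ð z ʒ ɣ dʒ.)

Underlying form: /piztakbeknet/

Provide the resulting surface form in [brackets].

Rule 1: /n/ after /k/ (velar) → [ŋ]
After rule 1: piztakbekŋet
Rule 2: /z/ before /t/ (voiceless) → [s]
Rule 2: /k/ before /b/ (voiced) → [g]

[pistagbekŋet]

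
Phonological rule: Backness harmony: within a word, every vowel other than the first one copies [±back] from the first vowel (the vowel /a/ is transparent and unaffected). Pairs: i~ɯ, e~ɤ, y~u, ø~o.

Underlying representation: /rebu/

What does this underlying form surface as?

[reby]

/u/ harmonizes with /e/ ([-back]) → [y]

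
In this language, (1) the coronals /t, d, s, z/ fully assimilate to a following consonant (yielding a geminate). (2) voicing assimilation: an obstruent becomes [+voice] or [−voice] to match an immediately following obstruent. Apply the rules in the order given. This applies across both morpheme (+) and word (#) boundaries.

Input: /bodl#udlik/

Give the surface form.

Rule 1: /d/ before /l/ → [l] (total assimilation)
Rule 1: /d/ before /l/ → [l] (total assimilation)
After rule 1: boll#ullik
Rule 2: no segment meets the rule's conditions; no change.

[boll#ullik]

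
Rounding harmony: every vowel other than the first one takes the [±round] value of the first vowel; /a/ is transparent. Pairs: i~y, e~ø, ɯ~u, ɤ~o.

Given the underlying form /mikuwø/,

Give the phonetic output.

/u/ harmonizes with /i/ ([-round]) → [ɯ]
/ø/ harmonizes with /i/ ([-round]) → [e]

[mikɯwe]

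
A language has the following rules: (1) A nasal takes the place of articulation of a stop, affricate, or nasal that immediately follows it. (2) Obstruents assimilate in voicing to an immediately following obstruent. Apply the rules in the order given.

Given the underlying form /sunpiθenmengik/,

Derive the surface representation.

Rule 1: /n/ before /p/ (labial) → [m]
Rule 1: /n/ before /m/ (labial) → [m]
Rule 1: /n/ before /g/ (velar) → [ŋ]
After rule 1: sumpiθemmeŋgik
Rule 2: no segment meets the rule's conditions; no change.

[sumpiθemmeŋgik]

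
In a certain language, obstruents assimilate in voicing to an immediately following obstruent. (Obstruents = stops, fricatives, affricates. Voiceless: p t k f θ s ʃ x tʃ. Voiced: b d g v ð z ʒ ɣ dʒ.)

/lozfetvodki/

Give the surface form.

[losfedvotki]

/z/ before /f/ (voiceless) → [s]
/t/ before /v/ (voiced) → [d]
/d/ before /k/ (voiceless) → [t]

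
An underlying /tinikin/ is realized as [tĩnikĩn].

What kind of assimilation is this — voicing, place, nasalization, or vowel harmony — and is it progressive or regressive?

nasalization, regressive

/i/→[ĩ] /i/→[ĩ].
Each target copies a feature from the following segment, so the direction is regressive.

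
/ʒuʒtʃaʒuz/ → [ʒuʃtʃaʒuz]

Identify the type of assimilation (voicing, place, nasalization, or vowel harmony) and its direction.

/ʒ/→[ʃ].
Each target copies a feature from the following segment, so the direction is regressive.

voicing assimilation, regressive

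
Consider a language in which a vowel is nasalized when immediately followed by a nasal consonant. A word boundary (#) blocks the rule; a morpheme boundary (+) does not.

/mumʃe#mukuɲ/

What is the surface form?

/u/ before nasal /m/ → [ũ]
/u/ before nasal /ɲ/ → [ũ]

[mũmʃe#mukũɲ]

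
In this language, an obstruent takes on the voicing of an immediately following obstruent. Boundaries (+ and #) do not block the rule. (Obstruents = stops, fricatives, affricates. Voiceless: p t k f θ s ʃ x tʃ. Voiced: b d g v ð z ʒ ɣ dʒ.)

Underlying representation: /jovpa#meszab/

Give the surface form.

/v/ before /p/ (voiceless) → [f]
/s/ before /z/ (voiced) → [z]

[jofpa#mezzab]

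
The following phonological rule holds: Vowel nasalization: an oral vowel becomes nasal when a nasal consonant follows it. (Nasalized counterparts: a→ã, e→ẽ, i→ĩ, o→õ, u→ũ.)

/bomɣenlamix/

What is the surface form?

[bõmɣẽnlãmix]

/o/ before nasal /m/ → [õ]
/e/ before nasal /n/ → [ẽ]
/a/ before nasal /m/ → [ã]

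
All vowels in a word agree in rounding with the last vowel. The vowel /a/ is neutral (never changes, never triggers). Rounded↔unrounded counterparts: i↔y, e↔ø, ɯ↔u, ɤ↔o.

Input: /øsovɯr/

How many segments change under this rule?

2

/ø/ harmonizes with /ɯ/ ([-round]) → [e]
/o/ harmonizes with /ɯ/ ([-round]) → [ɤ]
2 segments change.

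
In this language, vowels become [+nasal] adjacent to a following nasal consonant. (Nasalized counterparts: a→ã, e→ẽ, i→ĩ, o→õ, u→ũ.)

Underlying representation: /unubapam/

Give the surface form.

/u/ before nasal /n/ → [ũ]
/a/ before nasal /m/ → [ã]

[ũnubapãm]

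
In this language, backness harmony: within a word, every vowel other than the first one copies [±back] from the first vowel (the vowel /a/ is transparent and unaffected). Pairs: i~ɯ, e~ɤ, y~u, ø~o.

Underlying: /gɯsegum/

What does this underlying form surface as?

[gɯsɤgum]

/e/ harmonizes with /ɯ/ ([+back]) → [ɤ]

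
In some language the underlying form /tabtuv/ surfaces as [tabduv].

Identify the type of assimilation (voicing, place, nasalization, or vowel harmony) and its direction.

voicing assimilation, progressive

/t/→[d].
Each target copies a feature from the preceding segment, so the direction is progressive.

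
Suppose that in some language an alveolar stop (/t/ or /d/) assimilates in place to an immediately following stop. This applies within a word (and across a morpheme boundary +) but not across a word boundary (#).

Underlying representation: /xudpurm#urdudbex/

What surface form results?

[xubpurm#urdubbex]

/d/ before /p/ (labial) → [b]
/d/ before /b/ (labial) → [b]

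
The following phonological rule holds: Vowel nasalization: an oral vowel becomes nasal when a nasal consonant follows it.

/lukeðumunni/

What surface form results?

[lukeðũmũnni]

/u/ before nasal /m/ → [ũ]
/u/ before nasal /n/ → [ũ]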